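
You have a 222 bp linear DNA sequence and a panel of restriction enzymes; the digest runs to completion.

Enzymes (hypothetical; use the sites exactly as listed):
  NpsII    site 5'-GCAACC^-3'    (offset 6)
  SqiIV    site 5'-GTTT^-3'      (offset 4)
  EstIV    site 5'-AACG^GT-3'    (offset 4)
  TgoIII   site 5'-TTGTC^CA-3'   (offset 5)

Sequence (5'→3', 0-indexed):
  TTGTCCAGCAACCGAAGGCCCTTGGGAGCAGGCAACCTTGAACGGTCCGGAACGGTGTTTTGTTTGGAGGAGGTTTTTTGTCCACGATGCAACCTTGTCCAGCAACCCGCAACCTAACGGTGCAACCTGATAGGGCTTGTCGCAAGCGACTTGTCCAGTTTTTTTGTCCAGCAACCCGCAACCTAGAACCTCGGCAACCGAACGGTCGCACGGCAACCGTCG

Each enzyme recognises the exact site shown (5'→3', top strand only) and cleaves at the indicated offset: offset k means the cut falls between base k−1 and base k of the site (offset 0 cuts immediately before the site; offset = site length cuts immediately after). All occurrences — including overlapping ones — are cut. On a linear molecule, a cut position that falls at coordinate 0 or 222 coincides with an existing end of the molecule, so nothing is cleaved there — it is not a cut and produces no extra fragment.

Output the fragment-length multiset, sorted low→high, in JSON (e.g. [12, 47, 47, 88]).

[4,5,5,5,5,5,6,6,6,7,7,7,7,8,8,8,8,10,11,12,14,16,24,28]

Site scan:
  NpsII (GCAACC, off=6): starts [7, 31, 88, 101, 108, 121, 170, 177, 193, 212] → cuts [13, 37, 94, 107, 114, 127, 176, 183, 199, 218]
  SqiIV (GTTT, off=4): starts [56, 61, 72, 157] → cuts [60, 65, 76, 161]
  EstIV (AACGGT, off=4): starts [40, 50, 115, 200] → cuts [44, 54, 119, 204]
  TgoIII (TTGTCCA, off=5): starts [0, 77, 94, 150, 163] → cuts [5, 82, 99, 155, 168]

Pooled cuts: [5, 13, 37, 44, 54, 60, 65, 76, 82, 94, 99, 107, 114, 119, 127, 155, 161, 168, 176, 183, 199, 204, 218]

Fragment lengths:
  [0,5): 5 bp
  [5,13): 8 bp
  [13,37): 24 bp
  [37,44): 7 bp
  [44,54): 10 bp
  [54,60): 6 bp
  [60,65): 5 bp
  [65,76): 11 bp
  [76,82): 6 bp
  [82,94): 12 bp
  [94,99): 5 bp
  [99,107): 8 bp
  [107,114): 7 bp
  [114,119): 5 bp
  [119,127): 8 bp
  [127,155): 28 bp
  [155,161): 6 bp
  [161,168): 7 bp
  [168,176): 8 bp
  [176,183): 7 bp
  [183,199): 16 bp
  [199,204): 5 bp
  [204,218): 14 bp
  [218,222): 4 bp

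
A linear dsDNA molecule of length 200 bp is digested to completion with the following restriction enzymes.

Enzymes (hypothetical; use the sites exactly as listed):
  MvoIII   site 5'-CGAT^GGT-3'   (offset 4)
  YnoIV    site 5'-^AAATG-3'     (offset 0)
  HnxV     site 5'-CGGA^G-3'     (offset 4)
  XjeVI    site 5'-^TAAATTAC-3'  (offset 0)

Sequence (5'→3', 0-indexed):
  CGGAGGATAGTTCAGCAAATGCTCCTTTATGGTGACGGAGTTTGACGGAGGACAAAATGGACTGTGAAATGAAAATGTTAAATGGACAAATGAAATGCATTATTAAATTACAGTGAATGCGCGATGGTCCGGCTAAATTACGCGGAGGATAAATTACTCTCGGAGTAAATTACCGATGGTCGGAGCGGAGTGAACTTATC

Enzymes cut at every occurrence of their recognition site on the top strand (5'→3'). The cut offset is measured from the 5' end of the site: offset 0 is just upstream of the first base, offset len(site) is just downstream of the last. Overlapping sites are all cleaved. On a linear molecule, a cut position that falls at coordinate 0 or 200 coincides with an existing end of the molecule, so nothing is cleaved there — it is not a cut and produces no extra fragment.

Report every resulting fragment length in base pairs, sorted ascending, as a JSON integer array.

[1,3,4,5,5,5,6,7,7,8,8,10,11,11,12,12,12,13,15,22,23]

Site scan:
  MvoIII CGATGGT/4: at [121, 173] ⇒ [125, 177]
  YnoIV AAATG/0: at [16, 54, 66, 72, 79, 87, 92] ⇒ [16, 54, 66, 72, 79, 87, 92]
  HnxV CGGAG/4: at [0, 35, 45, 142, 160, 180, 185] ⇒ [4, 39, 49, 146, 164, 184, 189]
  XjeVI TAAATTAC/0: at [103, 133, 149, 165] ⇒ [103, 133, 149, 165]

All cut coordinates (distinct, sorted): [4, 16, 39, 49, 54, 66, 72, 79, 87, 92, 103, 125, 133, 146, 149, 164, 165, 177, 184, 189]

Fragments:
  [0,4): 4 bp
  [4,16): 12 bp
  [16,39): 23 bp
  [39,49): 10 bp
  [49,54): 5 bp
  [54,66): 12 bp
  [66,72): 6 bp
  [72,79): 7 bp
  [79,87): 8 bp
  [87,92): 5 bp
  [92,103): 11 bp
  [103,125): 22 bp
  [125,133): 8 bp
  [133,146): 13 bp
  [146,149): 3 bp
  [149,164): 15 bp
  [164,165): 1 bp
  [165,177): 12 bp
  [177,184): 7 bp
  [184,189): 5 bp
  [189,200): 11 bp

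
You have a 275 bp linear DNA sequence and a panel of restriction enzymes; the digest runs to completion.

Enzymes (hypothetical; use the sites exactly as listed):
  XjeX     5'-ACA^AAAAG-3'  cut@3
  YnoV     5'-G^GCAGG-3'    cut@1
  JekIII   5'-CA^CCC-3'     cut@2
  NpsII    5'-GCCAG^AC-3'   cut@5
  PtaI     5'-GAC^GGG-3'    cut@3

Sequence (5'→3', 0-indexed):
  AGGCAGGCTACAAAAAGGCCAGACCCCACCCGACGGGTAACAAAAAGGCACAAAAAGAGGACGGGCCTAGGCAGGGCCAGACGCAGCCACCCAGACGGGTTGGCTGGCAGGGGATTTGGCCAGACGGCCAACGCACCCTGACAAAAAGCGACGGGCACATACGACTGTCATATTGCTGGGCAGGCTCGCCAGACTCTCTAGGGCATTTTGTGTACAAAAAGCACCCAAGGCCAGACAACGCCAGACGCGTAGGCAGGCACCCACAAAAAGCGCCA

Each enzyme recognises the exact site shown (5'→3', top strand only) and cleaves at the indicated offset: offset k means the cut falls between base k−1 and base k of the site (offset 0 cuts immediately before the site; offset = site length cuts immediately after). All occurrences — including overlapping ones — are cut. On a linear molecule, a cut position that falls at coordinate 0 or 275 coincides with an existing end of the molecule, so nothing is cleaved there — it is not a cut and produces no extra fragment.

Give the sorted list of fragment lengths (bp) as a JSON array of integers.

[2,6,6,6,7,7,7,8,8,8,8,9,9,10,10,10,10,10,10,10,10,11,12,13,17,24,27]

Site scan:
  XjeX (ACAAAAAG, off=3): starts [9, 39, 49, 140, 213, 262] → cuts [12, 42, 52, 143, 216, 265]
  YnoV (GGCAGG, off=1): starts [1, 69, 105, 178, 251] → cuts [2, 70, 106, 179, 252]
  JekIII (CACCC, off=2): starts [26, 87, 133, 221, 257] → cuts [28, 89, 135, 223, 259]
  NpsII (GCCAGAC, off=5): starts [17, 75, 118, 187, 229, 239] → cuts [22, 80, 123, 192, 234, 244]
  PtaI (GACGGG, off=3): starts [31, 59, 93, 149] → cuts [34, 62, 96, 152]

Pooled cuts: [2, 12, 22, 28, 34, 42, 52, 62, 70, 80, 89, 96, 106, 123, 135, 143, 152, 179, 192, 216, 223, 234, 244, 252, 259, 265]

Fragments:
  [0,2): 2 bp
  [2,12): 10 bp
  [12,22): 10 bp
  [22,28): 6 bp
  [28,34): 6 bp
  [34,42): 8 bp
  [42,52): 10 bp
  [52,62): 10 bp
  [62,70): 8 bp
  [70,80): 10 bp
  [80,89): 9 bp
  [89,96): 7 bp
  [96,106): 10 bp
  [106,123): 17 bp
  [123,135): 12 bp
  [135,143): 8 bp
  [143,152): 9 bp
  [152,179): 27 bp
  [179,192): 13 bp
  [192,216): 24 bp
  [216,223): 7 bp
  [223,234): 11 bp
  [234,244): 10 bp
  [244,252): 8 bp
  [252,259): 7 bp
  [259,265): 6 bp
  [265,275): 10 bp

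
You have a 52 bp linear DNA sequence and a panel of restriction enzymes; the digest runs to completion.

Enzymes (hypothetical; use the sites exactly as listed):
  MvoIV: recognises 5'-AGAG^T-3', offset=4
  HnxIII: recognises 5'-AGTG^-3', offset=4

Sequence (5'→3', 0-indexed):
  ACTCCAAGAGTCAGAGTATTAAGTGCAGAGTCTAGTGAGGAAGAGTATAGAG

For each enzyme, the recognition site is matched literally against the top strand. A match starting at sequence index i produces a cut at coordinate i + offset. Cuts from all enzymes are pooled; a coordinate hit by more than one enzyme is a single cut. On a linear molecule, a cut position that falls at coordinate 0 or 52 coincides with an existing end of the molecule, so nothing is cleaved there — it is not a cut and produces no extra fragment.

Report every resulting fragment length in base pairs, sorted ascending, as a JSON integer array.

[5,6,7,7,8,9,10]

Scan for sites:
  MvoIV (AGAGT, off=4): starts [6, 12, 26, 41] → cuts [10, 16, 30, 45]
  HnxIII (AGTG, off=4): starts [21, 33] → cuts [25, 37]

Pooled cuts: [10, 16, 25, 30, 37, 45]

Fragment lengths:
  [0,10): 10 bp
  [10,16): 6 bp
  [16,25): 9 bp
  [25,30): 5 bp
  [30,37): 7 bp
  [37,45): 8 bp
  [45,52): 7 bp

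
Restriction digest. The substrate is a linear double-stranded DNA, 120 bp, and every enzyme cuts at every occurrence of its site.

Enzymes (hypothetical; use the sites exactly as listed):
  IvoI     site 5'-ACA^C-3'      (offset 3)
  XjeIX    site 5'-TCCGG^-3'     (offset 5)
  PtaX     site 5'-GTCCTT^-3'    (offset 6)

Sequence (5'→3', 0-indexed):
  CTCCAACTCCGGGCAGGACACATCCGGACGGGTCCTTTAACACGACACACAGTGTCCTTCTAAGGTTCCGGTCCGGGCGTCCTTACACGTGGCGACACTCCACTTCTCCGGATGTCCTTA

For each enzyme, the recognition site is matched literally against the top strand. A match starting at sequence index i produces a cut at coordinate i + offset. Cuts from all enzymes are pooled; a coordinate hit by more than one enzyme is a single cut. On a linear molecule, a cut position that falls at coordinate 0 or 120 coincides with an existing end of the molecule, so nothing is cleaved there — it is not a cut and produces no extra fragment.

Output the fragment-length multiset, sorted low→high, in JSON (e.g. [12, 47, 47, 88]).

[1,2,3,5,5,5,7,8,8,8,10,10,10,12,12,14]

Scan for sites:
  IvoI (ACAC, off=3): starts [17, 39, 44, 46, 84, 94] → cuts [20, 42, 47, 49, 87, 97]
  XjeIX (TCCGG, off=5): starts [7, 22, 66, 71, 106] → cuts [12, 27, 71, 76, 111]
  PtaX (GTCCTT, off=6): starts [31, 53, 78, 113] → cuts [37, 59, 84, 119]

All cut coordinates (distinct, sorted): [12, 20, 27, 37, 42, 47, 49, 59, 71, 76, 84, 87, 97, 111, 119]

Fragment lengths:
  [0,12): 12 bp
  [12,20): 8 bp
  [20,27): 7 bp
  [27,37): 10 bp
  [37,42): 5 bp
  [42,47): 5 bp
  [47,49): 2 bp
  [49,59): 10 bp
  [59,71): 12 bp
  [71,76): 5 bp
  [76,84): 8 bp
  [84,87): 3 bp
  [87,97): 10 bp
  [97,111): 14 bp
  [111,119): 8 bp
  [119,120): 1 bp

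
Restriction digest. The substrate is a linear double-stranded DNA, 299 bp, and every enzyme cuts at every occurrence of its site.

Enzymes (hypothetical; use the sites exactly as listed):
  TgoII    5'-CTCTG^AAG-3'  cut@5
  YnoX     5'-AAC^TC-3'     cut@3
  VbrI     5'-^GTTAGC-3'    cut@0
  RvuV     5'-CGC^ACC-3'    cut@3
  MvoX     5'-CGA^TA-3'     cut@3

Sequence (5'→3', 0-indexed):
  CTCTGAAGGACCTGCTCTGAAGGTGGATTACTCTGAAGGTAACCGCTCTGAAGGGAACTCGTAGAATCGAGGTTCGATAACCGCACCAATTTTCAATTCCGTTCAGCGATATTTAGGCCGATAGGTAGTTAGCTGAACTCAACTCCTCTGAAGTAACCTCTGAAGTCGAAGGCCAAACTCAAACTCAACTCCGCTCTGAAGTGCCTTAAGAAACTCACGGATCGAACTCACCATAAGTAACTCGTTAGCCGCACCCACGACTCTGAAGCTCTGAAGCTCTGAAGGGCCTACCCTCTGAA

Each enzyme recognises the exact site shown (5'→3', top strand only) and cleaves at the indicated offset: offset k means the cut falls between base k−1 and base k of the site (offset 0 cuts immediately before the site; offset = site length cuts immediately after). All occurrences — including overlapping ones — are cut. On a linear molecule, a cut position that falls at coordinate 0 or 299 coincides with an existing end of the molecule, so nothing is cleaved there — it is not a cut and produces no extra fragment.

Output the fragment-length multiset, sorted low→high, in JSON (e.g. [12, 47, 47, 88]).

[2,5,5,5,6,6,7,7,8,8,8,9,9,11,12,12,13,13,14,14,15,16,16,16,18,19,25]

Site scan:
  TgoII CTCTGAAG/5: at [0, 14, 30, 45, 145, 157, 193, 260, 268, 276] ⇒ [5, 19, 35, 50, 150, 162, 198, 265, 273, 281]
  YnoX AACTC/3: at [55, 135, 140, 175, 181, 186, 211, 224, 238] ⇒ [58, 138, 143, 178, 184, 189, 214, 227, 241]
  VbrI GTTAGC/0: at [127, 243] ⇒ [127, 243]
  RvuV CGCACC/3: at [81, 249] ⇒ [84, 252]
  MvoX CGATA/3: at [74, 106, 118] ⇒ [77, 109, 121]

Pooled cuts: [5, 19, 35, 50, 58, 77, 84, 109, 121, 127, 138, 143, 150, 162, 178, 184, 189, 198, 214, 227, 241, 243, 252, 265, 273, 281]

Fragments:
  [0,5): 5 bp
  [5,19): 14 bp
  [19,35): 16 bp
  [35,50): 15 bp
  [50,58): 8 bp
  [58,77): 19 bp
  [77,84): 7 bp
  [84,109): 25 bp
  [109,121): 12 bp
  [121,127): 6 bp
  [127,138): 11 bp
  [138,143): 5 bp
  [143,150): 7 bp
  [150,162): 12 bp
  [162,178): 16 bp
  [178,184): 6 bp
  [184,189): 5 bp
  [189,198): 9 bp
  [198,214): 16 bp
  [214,227): 13 bp
  [227,241): 14 bp
  [241,243): 2 bp
  [243,252): 9 bp
  [252,265): 13 bp
  [265,273): 8 bp
  [273,281): 8 bp
  [281,299): 18 bp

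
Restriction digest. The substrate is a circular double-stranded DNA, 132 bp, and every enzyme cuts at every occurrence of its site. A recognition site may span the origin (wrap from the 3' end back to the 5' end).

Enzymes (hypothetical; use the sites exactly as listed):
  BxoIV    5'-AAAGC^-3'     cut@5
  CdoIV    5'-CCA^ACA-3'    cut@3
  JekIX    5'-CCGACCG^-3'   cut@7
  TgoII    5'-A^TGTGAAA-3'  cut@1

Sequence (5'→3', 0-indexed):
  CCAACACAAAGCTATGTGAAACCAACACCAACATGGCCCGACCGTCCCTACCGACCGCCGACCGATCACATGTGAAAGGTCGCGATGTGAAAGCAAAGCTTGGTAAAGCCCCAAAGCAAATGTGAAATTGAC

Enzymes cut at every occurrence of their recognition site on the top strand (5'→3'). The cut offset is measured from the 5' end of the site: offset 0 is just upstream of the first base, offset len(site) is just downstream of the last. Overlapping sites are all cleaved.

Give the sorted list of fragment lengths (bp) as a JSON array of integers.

[2,3,5,6,6,7,8,9,9,10,10,13,14,15,15]

Scan for sites:
  BxoIV (AAAGC, off=5): starts [7, 89, 94, 104, 112] → cuts [12, 94, 99, 109, 117]
  CdoIV (CCAACA, off=3): starts [0, 21, 27] → cuts [3, 24, 30]
  JekIX (CCGACCG, off=7): starts [37, 50, 57] → cuts [44, 57, 64]
  TgoII (ATGTGAAA, off=1): starts [13, 69, 84, 119] → cuts [14, 70, 85, 120]

Pooled cuts: [3, 12, 14, 24, 30, 44, 57, 64, 70, 85, 94, 99, 109, 117, 120]

Fragments:
  3→12: 9 bp
  12→14: 2 bp
  14→24: 10 bp
  24→30: 6 bp
  30→44: 14 bp
  44→57: 13 bp
  57→64: 7 bp
  64→70: 6 bp
  70→85: 15 bp
  85→94: 9 bp
  94→99: 5 bp
  99→109: 10 bp
  109→117: 8 bp
  117→120: 3 bp
  120→3 (wrap): 132-120+3 = 15 bp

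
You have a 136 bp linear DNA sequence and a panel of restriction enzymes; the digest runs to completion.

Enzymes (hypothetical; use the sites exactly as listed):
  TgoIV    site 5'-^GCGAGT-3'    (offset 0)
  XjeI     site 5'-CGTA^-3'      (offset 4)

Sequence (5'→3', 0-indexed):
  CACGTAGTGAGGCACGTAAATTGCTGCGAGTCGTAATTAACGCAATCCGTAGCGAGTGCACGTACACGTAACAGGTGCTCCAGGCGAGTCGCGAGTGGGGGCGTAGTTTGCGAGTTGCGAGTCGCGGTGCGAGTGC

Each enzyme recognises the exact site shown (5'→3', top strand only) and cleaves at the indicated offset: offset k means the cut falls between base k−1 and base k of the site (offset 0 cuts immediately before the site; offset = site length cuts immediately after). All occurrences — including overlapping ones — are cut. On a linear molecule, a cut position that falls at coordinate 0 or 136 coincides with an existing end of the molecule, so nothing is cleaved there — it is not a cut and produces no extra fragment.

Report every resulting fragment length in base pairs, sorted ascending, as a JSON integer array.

[4,6,6,7,7,7,8,10,12,12,13,13,15,16]

Per-enzyme occurrences:
  TgoIV GCGAGT/0: at [25, 51, 83, 90, 109, 116, 128] ⇒ [25, 51, 83, 90, 109, 116, 128]
  XjeI CGTA/4: at [2, 14, 31, 47, 60, 66, 101] ⇒ [6, 18, 35, 51, 64, 70, 105]

All cut coordinates (distinct, sorted): [6, 18, 25, 35, 51, 64, 70, 83, 90, 105, 109, 116, 128]

Fragments:
  [0,6): 6 bp
  [6,18): 12 bp
  [18,25): 7 bp
  [25,35): 10 bp
  [35,51): 16 bp
  [51,64): 13 bp
  [64,70): 6 bp
  [70,83): 13 bp
  [83,90): 7 bp
  [90,105): 15 bp
  [105,109): 4 bp
  [109,116): 7 bp
  [116,128): 12 bp
  [128,136): 8 bp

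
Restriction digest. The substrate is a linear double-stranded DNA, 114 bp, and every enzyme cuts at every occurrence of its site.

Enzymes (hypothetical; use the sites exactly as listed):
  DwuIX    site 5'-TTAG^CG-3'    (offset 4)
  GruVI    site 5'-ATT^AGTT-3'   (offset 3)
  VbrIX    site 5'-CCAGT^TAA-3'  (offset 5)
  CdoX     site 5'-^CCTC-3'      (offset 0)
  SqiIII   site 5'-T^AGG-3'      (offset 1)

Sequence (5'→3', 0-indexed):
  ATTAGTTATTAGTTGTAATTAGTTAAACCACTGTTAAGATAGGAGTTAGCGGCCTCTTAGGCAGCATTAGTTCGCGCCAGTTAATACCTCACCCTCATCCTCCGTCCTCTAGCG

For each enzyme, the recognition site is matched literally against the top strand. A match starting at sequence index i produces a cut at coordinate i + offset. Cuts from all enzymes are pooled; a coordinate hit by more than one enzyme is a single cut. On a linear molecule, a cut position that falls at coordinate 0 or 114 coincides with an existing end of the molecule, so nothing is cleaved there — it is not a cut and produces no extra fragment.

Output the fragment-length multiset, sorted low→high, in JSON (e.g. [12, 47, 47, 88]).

Per-enzyme occurrences:
  DwuIX (TTAGCG, off=4): starts [45] → cuts [49]
  GruVI (ATTAGTT, off=3): starts [0, 7, 17, 65] → cuts [3, 10, 20, 68]
  VbrIX (CCAGTTAA, off=5): starts [76] → cuts [81]
  CdoX (CCTC, off=0): starts [52, 86, 92, 98, 105] → cuts [52, 86, 92, 98, 105]
  SqiIII (TAGG, off=1): starts [39, 57] → cuts [40, 58]

Pooled cuts: [3, 10, 20, 40, 49, 52, 58, 68, 81, 86, 92, 98, 105]

Fragments:
  [0,3): 3 bp
  [3,10): 7 bp
  [10,20): 10 bp
  [20,40): 20 bp
  [40,49): 9 bp
  [49,52): 3 bp
  [52,58): 6 bp
  [58,68): 10 bp
  [68,81): 13 bp
  [81,86): 5 bp
  [86,92): 6 bp
  [92,98): 6 bp
  [98,105): 7 bp
  [105,114): 9 bp

[3,3,5,6,6,6,7,7,9,9,10,10,13,20]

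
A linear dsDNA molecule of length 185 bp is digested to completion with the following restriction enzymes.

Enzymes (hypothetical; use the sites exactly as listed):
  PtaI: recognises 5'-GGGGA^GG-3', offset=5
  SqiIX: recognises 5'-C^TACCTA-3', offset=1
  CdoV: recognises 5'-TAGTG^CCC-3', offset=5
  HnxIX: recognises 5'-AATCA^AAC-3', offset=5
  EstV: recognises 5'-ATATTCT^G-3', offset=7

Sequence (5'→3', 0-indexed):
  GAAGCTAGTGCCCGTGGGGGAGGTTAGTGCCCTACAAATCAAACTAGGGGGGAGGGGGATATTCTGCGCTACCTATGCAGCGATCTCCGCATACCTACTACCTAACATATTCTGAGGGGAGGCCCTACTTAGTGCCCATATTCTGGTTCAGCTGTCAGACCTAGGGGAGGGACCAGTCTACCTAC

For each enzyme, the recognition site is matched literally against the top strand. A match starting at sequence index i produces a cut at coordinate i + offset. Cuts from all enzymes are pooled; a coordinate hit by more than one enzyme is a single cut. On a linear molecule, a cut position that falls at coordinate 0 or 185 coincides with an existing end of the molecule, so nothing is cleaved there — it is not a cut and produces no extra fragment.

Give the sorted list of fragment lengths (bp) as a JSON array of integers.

Per-enzyme occurrences:
  PtaI GGGGAGG/5: at [16, 48, 115, 163] ⇒ [21, 53, 120, 168]
  SqiIX CTACCTA/1: at [68, 97, 177] ⇒ [69, 98, 178]
  CdoV TAGTGCCC/5: at [5, 24, 129] ⇒ [10, 29, 134]
  HnxIX AATCAAAC/5: at [36] ⇒ [41]
  EstV ATATTCTG/7: at [58, 106, 137] ⇒ [65, 113, 144]

All cut coordinates (distinct, sorted): [10, 21, 29, 41, 53, 65, 69, 98, 113, 120, 134, 144, 168, 178]

Fragments:
  [0,10): 10 bp
  [10,21): 11 bp
  [21,29): 8 bp
  [29,41): 12 bp
  [41,53): 12 bp
  [53,65): 12 bp
  [65,69): 4 bp
  [69,98): 29 bp
  [98,113): 15 bp
  [113,120): 7 bp
  [120,134): 14 bp
  [134,144): 10 bp
  [144,168): 24 bp
  [168,178): 10 bp
  [178,185): 7 bp

[4,7,7,8,10,10,10,11,12,12,12,14,15,24,29]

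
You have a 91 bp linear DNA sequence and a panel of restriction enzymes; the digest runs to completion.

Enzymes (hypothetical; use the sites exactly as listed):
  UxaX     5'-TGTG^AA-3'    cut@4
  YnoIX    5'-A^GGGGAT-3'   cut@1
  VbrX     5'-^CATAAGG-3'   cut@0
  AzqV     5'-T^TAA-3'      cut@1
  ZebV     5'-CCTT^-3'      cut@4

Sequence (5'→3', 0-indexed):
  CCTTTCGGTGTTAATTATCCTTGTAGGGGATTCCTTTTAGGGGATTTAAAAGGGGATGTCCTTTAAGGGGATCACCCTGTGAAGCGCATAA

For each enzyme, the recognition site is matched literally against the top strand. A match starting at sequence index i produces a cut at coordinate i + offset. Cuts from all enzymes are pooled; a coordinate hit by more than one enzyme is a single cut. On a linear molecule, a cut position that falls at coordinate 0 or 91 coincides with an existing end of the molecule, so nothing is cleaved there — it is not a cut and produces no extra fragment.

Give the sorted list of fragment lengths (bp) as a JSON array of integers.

Per-enzyme occurrences:
  UxaX TGTGAA/4: at [77] ⇒ [81]
  YnoIX AGGGGAT/1: at [24, 38, 50, 65] ⇒ [25, 39, 51, 66]
  VbrX (CATAAGG, off=0): no sites
  AzqV TTAA/1: at [10, 45, 62] ⇒ [11, 46, 63]
  ZebV CCTT/4: at [0, 18, 32, 59] ⇒ [4, 22, 36, 63]

All cut coordinates (distinct, sorted): [4, 11, 22, 25, 36, 39, 46, 51, 63, 66, 81]

Fragments:
  [0,4): 4 bp
  [4,11): 7 bp
  [11,22): 11 bp
  [22,25): 3 bp
  [25,36): 11 bp
  [36,39): 3 bp
  [39,46): 7 bp
  [46,51): 5 bp
  [51,63): 12 bp
  [63,66): 3 bp
  [66,81): 15 bp
  [81,91): 10 bp

[3,3,3,4,5,7,7,10,11,11,12,15]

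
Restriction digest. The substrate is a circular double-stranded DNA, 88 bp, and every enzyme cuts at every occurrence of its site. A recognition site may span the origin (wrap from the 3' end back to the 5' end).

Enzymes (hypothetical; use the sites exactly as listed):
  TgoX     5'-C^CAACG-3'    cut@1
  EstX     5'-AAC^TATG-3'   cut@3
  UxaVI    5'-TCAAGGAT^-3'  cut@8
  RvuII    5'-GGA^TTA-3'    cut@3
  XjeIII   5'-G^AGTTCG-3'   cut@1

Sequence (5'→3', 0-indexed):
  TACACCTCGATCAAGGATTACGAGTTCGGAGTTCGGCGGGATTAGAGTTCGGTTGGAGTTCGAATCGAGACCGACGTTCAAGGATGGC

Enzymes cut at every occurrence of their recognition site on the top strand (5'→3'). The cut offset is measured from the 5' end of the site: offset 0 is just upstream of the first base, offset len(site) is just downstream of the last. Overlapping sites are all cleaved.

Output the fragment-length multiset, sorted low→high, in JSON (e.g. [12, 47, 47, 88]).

Per-enzyme occurrences:
  TgoX (CCAACG, off=1): no sites
  EstX (AACTATG, off=3): no sites
  UxaVI TCAAGGAT/8: at [10, 77] ⇒ [18, 85]
  RvuII GGATTA/3: at [14, 38] ⇒ [17, 41]
  XjeIII GAGTTCG/1: at [21, 28, 44, 55] ⇒ [22, 29, 45, 56]

Pooled cuts: [17, 18, 22, 29, 41, 45, 56, 85]

Fragment lengths:
  17→18: 1 bp
  18→22: 4 bp
  22→29: 7 bp
  29→41: 12 bp
  41→45: 4 bp
  45→56: 11 bp
  56→85: 29 bp
  85→17 (wrap): 88-85+17 = 20 bp

[1,4,4,7,11,12,20,29]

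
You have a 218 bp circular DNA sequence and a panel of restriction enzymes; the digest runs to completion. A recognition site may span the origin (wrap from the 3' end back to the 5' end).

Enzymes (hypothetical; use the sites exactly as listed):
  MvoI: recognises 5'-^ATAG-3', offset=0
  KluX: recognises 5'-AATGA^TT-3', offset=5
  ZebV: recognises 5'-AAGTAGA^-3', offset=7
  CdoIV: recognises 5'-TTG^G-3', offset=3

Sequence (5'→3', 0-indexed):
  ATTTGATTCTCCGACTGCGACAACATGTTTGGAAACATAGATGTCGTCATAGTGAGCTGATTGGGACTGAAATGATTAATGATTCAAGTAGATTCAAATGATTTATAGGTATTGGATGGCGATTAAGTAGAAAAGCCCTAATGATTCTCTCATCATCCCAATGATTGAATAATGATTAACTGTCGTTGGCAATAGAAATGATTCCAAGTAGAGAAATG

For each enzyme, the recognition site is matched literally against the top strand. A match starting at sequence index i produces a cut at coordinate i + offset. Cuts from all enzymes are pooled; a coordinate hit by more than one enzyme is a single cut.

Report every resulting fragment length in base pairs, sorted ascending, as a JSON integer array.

Site scan:
  MvoI (ATAG, off=0): starts [36, 48, 104, 191] → cuts [36, 48, 104, 191]
  KluX (AATGATT, off=5): starts [70, 77, 96, 139, 159, 170, 196, 214] → cuts [1, 75, 82, 101, 144, 164, 175, 201]
  ZebV (AAGTAGA, off=7): starts [85, 124, 205] → cuts [92, 131, 212]
  CdoIV (TTGG, off=3): starts [28, 60, 111, 185] → cuts [31, 63, 114, 188]

All cut coordinates (distinct, sorted): [1, 31, 36, 48, 63, 75, 82, 92, 101, 104, 114, 131, 144, 164, 175, 188, 191, 201, 212]

Fragments:
  1→31: 30 bp
  31→36: 5 bp
  36→48: 12 bp
  48→63: 15 bp
  63→75: 12 bp
  75→82: 7 bp
  82→92: 10 bp
  92→101: 9 bp
  101→104: 3 bp
  104→114: 10 bp
  114→131: 17 bp
  131→144: 13 bp
  144→164: 20 bp
  164→175: 11 bp
  175→188: 13 bp
  188→191: 3 bp
  191→201: 10 bp
  201→212: 11 bp
  212→1 (wrap): 218-212+1 = 7 bp

[3,3,5,7,7,9,10,10,10,11,11,12,12,13,13,15,17,20,30]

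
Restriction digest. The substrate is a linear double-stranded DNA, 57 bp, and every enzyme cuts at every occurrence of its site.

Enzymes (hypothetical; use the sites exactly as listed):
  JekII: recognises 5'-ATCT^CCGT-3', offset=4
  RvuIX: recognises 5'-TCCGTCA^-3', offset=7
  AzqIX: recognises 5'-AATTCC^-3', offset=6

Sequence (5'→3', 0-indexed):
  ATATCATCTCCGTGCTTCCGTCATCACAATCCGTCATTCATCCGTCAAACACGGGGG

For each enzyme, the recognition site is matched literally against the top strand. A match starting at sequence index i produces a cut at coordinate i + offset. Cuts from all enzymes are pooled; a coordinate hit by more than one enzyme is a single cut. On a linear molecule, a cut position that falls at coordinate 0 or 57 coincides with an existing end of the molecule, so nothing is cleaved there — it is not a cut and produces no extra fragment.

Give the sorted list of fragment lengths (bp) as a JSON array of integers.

[9,10,11,13,14]

Scan for sites:
  JekII (ATCTCCGT, off=4): starts [5] → cuts [9]
  RvuIX (TCCGTCA, off=7): starts [16, 29, 40] → cuts [23, 36, 47]
  AzqIX (AATTCC, off=6): no sites

Pooled cuts: [9, 23, 36, 47]

Fragments:
  [0,9): 9 bp
  [9,23): 14 bp
  [23,36): 13 bp
  [36,47): 11 bp
  [47,57): 10 bp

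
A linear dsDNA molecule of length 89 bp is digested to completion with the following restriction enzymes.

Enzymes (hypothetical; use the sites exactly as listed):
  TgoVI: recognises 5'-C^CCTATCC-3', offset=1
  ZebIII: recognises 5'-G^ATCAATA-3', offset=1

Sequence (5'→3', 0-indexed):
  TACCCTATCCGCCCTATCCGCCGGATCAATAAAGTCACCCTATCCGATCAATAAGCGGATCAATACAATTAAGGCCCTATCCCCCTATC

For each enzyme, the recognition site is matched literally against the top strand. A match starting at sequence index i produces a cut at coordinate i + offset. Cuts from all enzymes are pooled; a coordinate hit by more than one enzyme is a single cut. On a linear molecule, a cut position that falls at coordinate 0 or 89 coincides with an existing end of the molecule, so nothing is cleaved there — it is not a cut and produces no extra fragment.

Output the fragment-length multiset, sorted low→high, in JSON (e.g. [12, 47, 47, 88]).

Scan for sites:
  TgoVI CCCTATCC/1: at [2, 11, 37, 74] ⇒ [3, 12, 38, 75]
  ZebIII GATCAATA/1: at [23, 45, 57] ⇒ [24, 46, 58]

All cut coordinates (distinct, sorted): [3, 12, 24, 38, 46, 58, 75]

Fragments:
  [0,3): 3 bp
  [3,12): 9 bp
  [12,24): 12 bp
  [24,38): 14 bp
  [38,46): 8 bp
  [46,58): 12 bp
  [58,75): 17 bp
  [75,89): 14 bp

[3,8,9,12,12,14,14,17]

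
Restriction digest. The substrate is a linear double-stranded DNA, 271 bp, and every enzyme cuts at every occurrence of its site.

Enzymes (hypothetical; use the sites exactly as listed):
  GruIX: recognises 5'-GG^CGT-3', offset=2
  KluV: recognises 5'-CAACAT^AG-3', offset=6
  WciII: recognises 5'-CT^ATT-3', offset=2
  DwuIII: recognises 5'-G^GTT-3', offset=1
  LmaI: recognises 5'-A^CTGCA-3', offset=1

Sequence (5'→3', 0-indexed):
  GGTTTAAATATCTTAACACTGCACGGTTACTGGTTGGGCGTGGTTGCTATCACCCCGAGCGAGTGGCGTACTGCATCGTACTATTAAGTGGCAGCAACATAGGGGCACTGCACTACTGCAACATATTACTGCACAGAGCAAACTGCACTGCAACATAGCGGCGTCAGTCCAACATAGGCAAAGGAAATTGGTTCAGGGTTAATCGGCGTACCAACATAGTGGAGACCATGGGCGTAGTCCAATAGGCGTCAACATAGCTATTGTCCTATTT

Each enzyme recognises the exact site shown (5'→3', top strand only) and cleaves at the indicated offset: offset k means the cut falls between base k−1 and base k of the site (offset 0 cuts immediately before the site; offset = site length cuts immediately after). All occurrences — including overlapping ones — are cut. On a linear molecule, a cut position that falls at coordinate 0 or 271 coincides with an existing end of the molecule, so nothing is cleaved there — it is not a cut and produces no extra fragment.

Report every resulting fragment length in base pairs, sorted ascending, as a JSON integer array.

[1,4,4,4,4,5,5,6,7,7,7,7,8,8,9,9,9,11,12,13,14,14,14,15,15,17,18,24]

Per-enzyme occurrences:
  GruIX GGCGT/2: at [36, 64, 159, 204, 230, 244] ⇒ [38, 66, 161, 206, 232, 246]
  KluV CAACATAG/6: at [94, 150, 169, 211, 249] ⇒ [100, 156, 175, 217, 255]
  WciII CTATT/2: at [80, 257, 265] ⇒ [82, 259, 267]
  DwuIII GGTT/1: at [0, 24, 31, 41, 189, 196] ⇒ [1, 25, 32, 42, 190, 197]
  LmaI ACTGCA/1: at [17, 69, 106, 114, 127, 141, 146] ⇒ [18, 70, 107, 115, 128, 142, 147]

Pooled cuts: [1, 18, 25, 32, 38, 42, 66, 70, 82, 100, 107, 115, 128, 142, 147, 156, 161, 175, 190, 197, 206, 217, 232, 246, 255, 259, 267]

Fragment lengths:
  [0,1): 1 bp
  [1,18): 17 bp
  [18,25): 7 bp
  [25,32): 7 bp
  [32,38): 6 bp
  [38,42): 4 bp
  [42,66): 24 bp
  [66,70): 4 bp
  [70,82): 12 bp
  [82,100): 18 bp
  [100,107): 7 bp
  [107,115): 8 bp
  [115,128): 13 bp
  [128,142): 14 bp
  [142,147): 5 bp
  [147,156): 9 bp
  [156,161): 5 bp
  [161,175): 14 bp
  [175,190): 15 bp
  [190,197): 7 bp
  [197,206): 9 bp
  [206,217): 11 bp
  [217,232): 15 bp
  [232,246): 14 bp
  [246,255): 9 bp
  [255,259): 4 bp
  [259,267): 8 bp
  [267,271): 4 bp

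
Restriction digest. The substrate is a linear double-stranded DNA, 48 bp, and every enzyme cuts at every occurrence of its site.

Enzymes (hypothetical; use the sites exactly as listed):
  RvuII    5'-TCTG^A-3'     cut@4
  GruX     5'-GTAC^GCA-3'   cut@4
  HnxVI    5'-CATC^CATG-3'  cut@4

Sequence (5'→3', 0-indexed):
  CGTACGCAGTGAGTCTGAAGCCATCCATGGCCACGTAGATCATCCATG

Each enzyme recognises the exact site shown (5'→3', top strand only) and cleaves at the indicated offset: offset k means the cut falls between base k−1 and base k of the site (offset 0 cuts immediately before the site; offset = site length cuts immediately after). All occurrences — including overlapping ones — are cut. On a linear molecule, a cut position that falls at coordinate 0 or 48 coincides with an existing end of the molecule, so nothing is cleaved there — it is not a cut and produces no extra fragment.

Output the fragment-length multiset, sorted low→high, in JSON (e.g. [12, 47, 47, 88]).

Scan for sites:
  RvuII TCTGA/4: at [13] ⇒ [17]
  GruX GTACGCA/4: at [1] ⇒ [5]
  HnxVI CATCCATG/4: at [21, 40] ⇒ [25, 44]

Pooled cuts: [5, 17, 25, 44]

Fragment lengths:
  [0,5): 5 bp
  [5,17): 12 bp
  [17,25): 8 bp
  [25,44): 19 bp
  [44,48): 4 bp

[4,5,8,12,19]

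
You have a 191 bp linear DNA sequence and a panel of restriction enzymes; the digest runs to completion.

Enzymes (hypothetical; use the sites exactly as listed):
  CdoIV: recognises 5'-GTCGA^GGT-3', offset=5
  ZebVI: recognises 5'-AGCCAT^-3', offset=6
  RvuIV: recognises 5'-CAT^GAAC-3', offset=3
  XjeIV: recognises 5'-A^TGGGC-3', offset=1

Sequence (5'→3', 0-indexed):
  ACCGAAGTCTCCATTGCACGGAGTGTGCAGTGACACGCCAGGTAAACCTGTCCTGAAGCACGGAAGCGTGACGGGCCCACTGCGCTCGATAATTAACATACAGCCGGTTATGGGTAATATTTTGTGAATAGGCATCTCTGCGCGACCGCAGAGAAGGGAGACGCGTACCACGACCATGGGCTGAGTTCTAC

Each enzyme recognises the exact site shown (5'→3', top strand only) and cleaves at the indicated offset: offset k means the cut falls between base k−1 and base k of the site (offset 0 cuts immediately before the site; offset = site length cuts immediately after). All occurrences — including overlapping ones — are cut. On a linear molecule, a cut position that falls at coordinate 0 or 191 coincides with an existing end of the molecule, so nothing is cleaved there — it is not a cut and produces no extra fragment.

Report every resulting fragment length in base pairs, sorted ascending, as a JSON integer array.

Site scan:
  CdoIV (GTCGAGGT, off=5): no sites
  ZebVI (AGCCAT, off=6): no sites
  RvuIV (CATGAAC, off=3): no sites
  XjeIV ATGGGC/1: at [175] ⇒ [176]

All cut coordinates (distinct, sorted): [176]

Fragment lengths:
  [0,176): 176 bp
  [176,191): 15 bp

[15,176]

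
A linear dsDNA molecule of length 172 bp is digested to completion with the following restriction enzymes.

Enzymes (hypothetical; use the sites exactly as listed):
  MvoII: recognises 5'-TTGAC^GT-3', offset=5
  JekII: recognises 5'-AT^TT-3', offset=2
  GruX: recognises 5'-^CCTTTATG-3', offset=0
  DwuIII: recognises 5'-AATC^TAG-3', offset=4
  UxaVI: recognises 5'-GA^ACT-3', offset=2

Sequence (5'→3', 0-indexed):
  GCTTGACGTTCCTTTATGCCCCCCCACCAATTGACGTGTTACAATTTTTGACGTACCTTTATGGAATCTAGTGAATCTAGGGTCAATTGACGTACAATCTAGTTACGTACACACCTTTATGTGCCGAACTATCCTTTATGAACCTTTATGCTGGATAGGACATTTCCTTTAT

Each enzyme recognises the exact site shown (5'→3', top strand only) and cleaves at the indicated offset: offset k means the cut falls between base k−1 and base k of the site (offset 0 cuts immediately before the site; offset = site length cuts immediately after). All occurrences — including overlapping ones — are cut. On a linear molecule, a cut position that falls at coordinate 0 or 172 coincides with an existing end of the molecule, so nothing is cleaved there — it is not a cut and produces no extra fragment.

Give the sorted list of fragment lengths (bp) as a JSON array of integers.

Per-enzyme occurrences:
  MvoII (TTGACGT, off=5): starts [2, 30, 47, 86] → cuts [7, 35, 52, 91]
  JekII (ATTT, off=2): starts [43, 161] → cuts [45, 163]
  GruX (CCTTTATG, off=0): starts [10, 55, 113, 132, 142] → cuts [10, 55, 113, 132, 142]
  DwuIII (AATCTAG, off=4): starts [64, 73, 95] → cuts [68, 77, 99]
  UxaVI (GAACT, off=2): starts [125] → cuts [127]

Pooled cuts: [7, 10, 35, 45, 52, 55, 68, 77, 91, 99, 113, 127, 132, 142, 163]

Fragments:
  [0,7): 7 bp
  [7,10): 3 bp
  [10,35): 25 bp
  [35,45): 10 bp
  [45,52): 7 bp
  [52,55): 3 bp
  [55,68): 13 bp
  [68,77): 9 bp
  [77,91): 14 bp
  [91,99): 8 bp
  [99,113): 14 bp
  [113,127): 14 bp
  [127,132): 5 bp
  [132,142): 10 bp
  [142,163): 21 bp
  [163,172): 9 bp

[3,3,5,7,7,8,9,9,10,10,13,14,14,14,21,25]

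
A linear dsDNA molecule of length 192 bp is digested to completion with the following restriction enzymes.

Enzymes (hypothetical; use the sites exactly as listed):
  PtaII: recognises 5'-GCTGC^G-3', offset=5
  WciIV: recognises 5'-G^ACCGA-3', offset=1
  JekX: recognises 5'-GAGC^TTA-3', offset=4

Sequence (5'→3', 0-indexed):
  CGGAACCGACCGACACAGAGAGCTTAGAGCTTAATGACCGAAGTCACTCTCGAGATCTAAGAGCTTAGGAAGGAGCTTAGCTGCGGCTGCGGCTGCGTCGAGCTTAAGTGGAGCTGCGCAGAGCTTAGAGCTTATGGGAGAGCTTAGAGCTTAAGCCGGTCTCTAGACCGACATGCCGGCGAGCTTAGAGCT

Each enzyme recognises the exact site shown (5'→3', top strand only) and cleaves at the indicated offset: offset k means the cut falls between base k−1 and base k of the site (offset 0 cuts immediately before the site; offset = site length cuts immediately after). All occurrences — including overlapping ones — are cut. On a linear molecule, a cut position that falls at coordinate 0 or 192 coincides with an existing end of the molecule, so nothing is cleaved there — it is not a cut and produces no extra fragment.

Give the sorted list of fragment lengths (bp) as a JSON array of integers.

Per-enzyme occurrences:
  PtaII (GCTGCG, off=5): starts [79, 85, 91, 112] → cuts [84, 90, 96, 117]
  WciIV (GACCGA, off=1): starts [7, 35, 165] → cuts [8, 36, 166]
  JekX (GAGCTTA, off=4): starts [19, 26, 60, 72, 99, 120, 127, 139, 146, 180] → cuts [23, 30, 64, 76, 103, 124, 131, 143, 150, 184]

All cut coordinates (distinct, sorted): [8, 23, 30, 36, 64, 76, 84, 90, 96, 103, 117, 124, 131, 143, 150, 166, 184]

Fragments:
  [0,8): 8 bp
  [8,23): 15 bp
  [23,30): 7 bp
  [30,36): 6 bp
  [36,64): 28 bp
  [64,76): 12 bp
  [76,84): 8 bp
  [84,90): 6 bp
  [90,96): 6 bp
  [96,103): 7 bp
  [103,117): 14 bp
  [117,124): 7 bp
  [124,131): 7 bp
  [131,143): 12 bp
  [143,150): 7 bp
  [150,166): 16 bp
  [166,184): 18 bp
  [184,192): 8 bp

[6,6,6,7,7,7,7,7,8,8,8,12,12,14,15,16,18,28]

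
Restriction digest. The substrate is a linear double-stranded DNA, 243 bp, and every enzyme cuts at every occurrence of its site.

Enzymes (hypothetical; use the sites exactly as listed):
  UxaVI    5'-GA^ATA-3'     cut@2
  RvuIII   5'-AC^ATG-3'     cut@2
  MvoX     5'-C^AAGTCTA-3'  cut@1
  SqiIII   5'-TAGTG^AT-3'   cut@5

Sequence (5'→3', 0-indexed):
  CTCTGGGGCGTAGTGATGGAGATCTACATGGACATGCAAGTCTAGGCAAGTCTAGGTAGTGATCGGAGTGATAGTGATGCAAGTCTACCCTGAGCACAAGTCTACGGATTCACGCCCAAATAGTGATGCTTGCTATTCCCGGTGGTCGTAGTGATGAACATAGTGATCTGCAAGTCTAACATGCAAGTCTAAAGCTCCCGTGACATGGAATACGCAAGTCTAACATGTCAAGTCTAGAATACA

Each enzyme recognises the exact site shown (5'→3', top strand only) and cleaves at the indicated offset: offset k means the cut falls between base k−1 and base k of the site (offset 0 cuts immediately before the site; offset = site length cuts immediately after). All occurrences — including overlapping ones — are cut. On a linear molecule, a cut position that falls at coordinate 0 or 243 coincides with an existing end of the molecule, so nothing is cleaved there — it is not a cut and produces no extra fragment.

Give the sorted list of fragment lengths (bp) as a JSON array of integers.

[4,4,4,5,5,5,6,6,6,9,9,9,10,12,12,14,15,15,17,20,28,28]

Scan for sites:
  UxaVI (GAATA, off=2): starts [207, 236] → cuts [209, 238]
  RvuIII (ACATG, off=2): starts [25, 31, 178, 202, 222] → cuts [27, 33, 180, 204, 224]
  MvoX (CAAGTCTA, off=1): starts [36, 46, 79, 96, 170, 183, 214, 228] → cuts [37, 47, 80, 97, 171, 184, 215, 229]
  SqiIII (TAGTGAT, off=5): starts [10, 56, 71, 120, 148, 160] → cuts [15, 61, 76, 125, 153, 165]

Pooled cuts: [15, 27, 33, 37, 47, 61, 76, 80, 97, 125, 153, 165, 171, 180, 184, 204, 209, 215, 224, 229, 238]

Fragments:
  [0,15): 15 bp
  [15,27): 12 bp
  [27,33): 6 bp
  [33,37): 4 bp
  [37,47): 10 bp
  [47,61): 14 bp
  [61,76): 15 bp
  [76,80): 4 bp
  [80,97): 17 bp
  [97,125): 28 bp
  [125,153): 28 bp
  [153,165): 12 bp
  [165,171): 6 bp
  [171,180): 9 bp
  [180,184): 4 bp
  [184,204): 20 bp
  [204,209): 5 bp
  [209,215): 6 bp
  [215,224): 9 bp
  [224,229): 5 bp
  [229,238): 9 bp
  [238,243): 5 bp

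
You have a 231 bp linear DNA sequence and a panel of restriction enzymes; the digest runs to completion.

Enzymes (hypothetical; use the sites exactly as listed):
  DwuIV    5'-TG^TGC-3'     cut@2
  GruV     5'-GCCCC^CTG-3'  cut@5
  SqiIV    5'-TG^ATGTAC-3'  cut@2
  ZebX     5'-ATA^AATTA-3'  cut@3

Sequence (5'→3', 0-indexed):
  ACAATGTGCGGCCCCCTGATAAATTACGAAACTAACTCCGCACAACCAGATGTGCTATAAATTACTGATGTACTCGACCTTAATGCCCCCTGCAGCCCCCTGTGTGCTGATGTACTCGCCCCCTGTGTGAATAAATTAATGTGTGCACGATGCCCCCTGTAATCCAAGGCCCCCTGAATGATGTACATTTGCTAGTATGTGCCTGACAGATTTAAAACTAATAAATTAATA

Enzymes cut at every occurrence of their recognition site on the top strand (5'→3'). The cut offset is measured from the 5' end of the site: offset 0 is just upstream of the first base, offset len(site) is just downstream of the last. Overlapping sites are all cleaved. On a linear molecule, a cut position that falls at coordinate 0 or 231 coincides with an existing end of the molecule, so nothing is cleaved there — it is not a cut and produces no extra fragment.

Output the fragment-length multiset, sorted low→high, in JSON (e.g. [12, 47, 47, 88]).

Site scan:
  DwuIV TGTGC/2: at [4, 50, 102, 141, 197] ⇒ [6, 52, 104, 143, 199]
  GruV GCCCCCTG/5: at [10, 84, 94, 117, 151, 168] ⇒ [15, 89, 99, 122, 156, 173]
  SqiIV TGATGTAC/2: at [65, 107, 178] ⇒ [67, 109, 180]
  ZebX ATAAATTA/3: at [18, 56, 130, 220] ⇒ [21, 59, 133, 223]

Pooled cuts: [6, 15, 21, 52, 59, 67, 89, 99, 104, 109, 122, 133, 143, 156, 173, 180, 199, 223]

Fragments:
  [0,6): 6 bp
  [6,15): 9 bp
  [15,21): 6 bp
  [21,52): 31 bp
  [52,59): 7 bp
  [59,67): 8 bp
  [67,89): 22 bp
  [89,99): 10 bp
  [99,104): 5 bp
  [104,109): 5 bp
  [109,122): 13 bp
  [122,133): 11 bp
  [133,143): 10 bp
  [143,156): 13 bp
  [156,173): 17 bp
  [173,180): 7 bp
  [180,199): 19 bp
  [199,223): 24 bp
  [223,231): 8 bp

[5,5,6,6,7,7,8,8,9,10,10,11,13,13,17,19,22,24,31]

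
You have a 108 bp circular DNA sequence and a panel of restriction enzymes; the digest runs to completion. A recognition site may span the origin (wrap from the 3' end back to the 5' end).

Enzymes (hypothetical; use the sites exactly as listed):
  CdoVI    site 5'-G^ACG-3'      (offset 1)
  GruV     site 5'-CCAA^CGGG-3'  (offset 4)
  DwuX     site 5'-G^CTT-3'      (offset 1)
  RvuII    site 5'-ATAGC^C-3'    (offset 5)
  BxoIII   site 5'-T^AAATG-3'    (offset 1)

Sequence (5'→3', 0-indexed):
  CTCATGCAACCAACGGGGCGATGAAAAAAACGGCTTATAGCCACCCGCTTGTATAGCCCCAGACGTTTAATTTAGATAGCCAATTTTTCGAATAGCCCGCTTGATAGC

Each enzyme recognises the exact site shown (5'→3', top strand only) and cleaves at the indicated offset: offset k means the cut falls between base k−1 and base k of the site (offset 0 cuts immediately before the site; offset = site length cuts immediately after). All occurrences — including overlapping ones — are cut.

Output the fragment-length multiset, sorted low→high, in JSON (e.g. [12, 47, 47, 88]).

Per-enzyme occurrences:
  CdoVI (GACG, off=1): starts [61] → cuts [62]
  GruV (CCAACGGG, off=4): starts [9] → cuts [13]
  DwuX (GCTT, off=1): starts [32, 46, 98] → cuts [33, 47, 99]
  RvuII (ATAGCC, off=5): starts [36, 52, 75, 91, 103] → cuts [0, 41, 57, 80, 96]
  BxoIII (TAAATG, off=1): no sites

All cut coordinates (distinct, sorted): [0, 13, 33, 41, 47, 57, 62, 80, 96, 99]

Fragment lengths:
  0→13: 13 bp
  13→33: 20 bp
  33→41: 8 bp
  41→47: 6 bp
  47→57: 10 bp
  57→62: 5 bp
  62→80: 18 bp
  80→96: 16 bp
  96→99: 3 bp
  99→0 (wrap): 108-99+0 = 9 bp

[3,5,6,8,9,10,13,16,18,20]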